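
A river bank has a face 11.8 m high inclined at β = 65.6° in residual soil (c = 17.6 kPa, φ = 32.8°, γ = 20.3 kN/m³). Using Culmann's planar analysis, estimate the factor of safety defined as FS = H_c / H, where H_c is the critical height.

H_c = (4c/γ) · sinβ cosφ / [1 − cos(β − φ)]
    = (4·17.6/20.3) · sin65.6°·cos32.8° / [1 − cos32.8°]
    = 3.468 · 0.7655 / 0.1594 = 16.65 m
FS = H_c / H = 16.65 / 11.8 = 1.411

FS = 1.41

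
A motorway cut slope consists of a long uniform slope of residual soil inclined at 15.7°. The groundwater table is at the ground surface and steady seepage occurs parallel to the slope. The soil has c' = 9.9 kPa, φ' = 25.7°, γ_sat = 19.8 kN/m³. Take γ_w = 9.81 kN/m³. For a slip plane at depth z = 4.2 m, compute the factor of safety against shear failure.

With seepage parallel to the slope and the water table at the surface, the effective normal stress on the slip plane uses the buoyant unit weight γ' = γ_sat − γ_w while the driving shear stress uses γ_sat:
FS = [c' + γ' z cos²β tanφ'] / [γ_sat z sinβ cosβ]
γ' = 19.8 − 9.81 = 9.99 kN/m³
Numerator = 9.9 + 9.99·4.2·cos²15.7°·tan25.7° = 9.9 + 9.99·4.2·0.9268·0.4813 = 28.614 kPa
Denominator = 19.8·4.2·sin15.7°·cos15.7° = 19.8·4.2·0.2706·0.9627 = 21.664 kPa
FS = 28.614 / 21.664 = 1.321

FS = 1.32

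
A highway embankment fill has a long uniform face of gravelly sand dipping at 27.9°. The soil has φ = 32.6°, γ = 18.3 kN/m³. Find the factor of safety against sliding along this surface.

FS = 1.21

For a dry cohesionless infinite slope the factor of safety is FS = tanφ / tanβ.
FS = tan32.6° / tan27.9° = 0.6395 / 0.5295 = 1.208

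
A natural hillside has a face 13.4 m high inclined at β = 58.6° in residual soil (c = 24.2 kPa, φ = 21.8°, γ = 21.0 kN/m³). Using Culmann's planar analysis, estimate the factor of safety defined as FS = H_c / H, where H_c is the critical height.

FS = 1.37

H_c = (4c/γ) · sinβ cosφ / [1 − cos(β − φ)]
    = (4·24.2/21.0) · sin58.6°·cos21.8° / [1 − cos36.8°]
    = 4.610 · 0.7925 / 0.1993 = 18.33 m
FS = H_c / H = 18.33 / 13.4 = 1.368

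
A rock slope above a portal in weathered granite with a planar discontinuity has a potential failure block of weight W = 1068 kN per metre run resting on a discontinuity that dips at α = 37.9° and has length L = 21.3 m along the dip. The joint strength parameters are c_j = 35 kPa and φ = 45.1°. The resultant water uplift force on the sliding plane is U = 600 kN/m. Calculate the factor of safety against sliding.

Resolving the block weight along and normal to the plane and applying the Mohr–Coulomb strength on the joint:
N' = W cosα − U = 1068·cos37.9° − 600 = 242.7 kN/m
Driving force T = W sinα = 1068·sin37.9° = 656.1 kN/m
Resisting force R = c_j·L + N'·tanφ = 35·21.3 + 242.7·tan45.1° = 745.5 + 243.6 = 989.1 kN/m
FS = R / T = 989.1 / 656.1 = 1.508

FS = 1.51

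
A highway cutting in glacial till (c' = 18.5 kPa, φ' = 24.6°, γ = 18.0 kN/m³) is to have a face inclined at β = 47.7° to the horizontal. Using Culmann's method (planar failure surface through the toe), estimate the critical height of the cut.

H_c = 34.48 m

Culmann's analysis gives the critical failure plane at α_cr = (β + φ')/2 = (47.7 + 24.6)/2 = 36.2°, and the critical height
H_c = (4c'/γ) · sinβ cosφ' / [1 − cos(β − φ')]
    = (4·18.5/18.0) · sin47.7°·cos24.6° / [1 − cos(23.1°)]
    = 4.111 · 0.7396·0.9092 / [1 − 0.9198]
    = 4.111 · 0.6725 / 0.0802
    = 34.48 m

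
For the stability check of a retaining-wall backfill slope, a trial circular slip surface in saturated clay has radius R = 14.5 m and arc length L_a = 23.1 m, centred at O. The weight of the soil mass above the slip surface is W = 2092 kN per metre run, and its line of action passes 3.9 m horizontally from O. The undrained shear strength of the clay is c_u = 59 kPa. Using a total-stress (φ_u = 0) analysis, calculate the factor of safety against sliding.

Taking moments about the centre O, the resisting moment is provided by the undrained shear strength acting along the arc:
M_R = c_u·L_a·R = 59·23.10·14.5 = 19762.1 kN·m/m
M_D = W·d = 2092·3.9 = 8158.8 kN·m/m
FS = M_R / M_D = 19762.1 / 8158.8 = 2.422

FS = 2.42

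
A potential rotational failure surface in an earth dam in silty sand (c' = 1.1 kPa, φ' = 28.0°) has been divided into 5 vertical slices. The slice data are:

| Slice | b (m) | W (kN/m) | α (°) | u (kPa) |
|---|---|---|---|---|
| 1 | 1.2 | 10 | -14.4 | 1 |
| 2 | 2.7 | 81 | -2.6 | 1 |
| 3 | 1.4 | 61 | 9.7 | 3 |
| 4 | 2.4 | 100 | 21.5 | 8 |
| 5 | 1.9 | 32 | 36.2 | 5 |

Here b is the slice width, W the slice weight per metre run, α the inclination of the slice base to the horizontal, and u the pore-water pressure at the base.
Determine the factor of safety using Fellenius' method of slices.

FS = 2.23

Ordinary method of slices: FS = Σ[c'·Δl_i + (W_i cosα_i − u_i·Δl_i)·tanφ'] / Σ W_i sinα_i, with Δl_i = b_i / cosα_i.
Slice 1: Δl = 1.2/cos(-14.4°) = 1.239 m; N'_1 = 10·cos(-14.4°) − 1·1.239 = 8.4; c'Δl = 1.36; W sinα = -2.5
Slice 2: Δl = 2.7/cos(-2.6°) = 2.703 m; N'_2 = 81·cos(-2.6°) − 1·2.703 = 78.2; c'Δl = 2.97; W sinα = -3.7
Slice 3: Δl = 1.4/cos9.7° = 1.420 m; N'_3 = 61·cos9.7° − 3·1.420 = 55.9; c'Δl = 1.56; W sinα = 10.3
Slice 4: Δl = 2.4/cos21.5° = 2.579 m; N'_4 = 100·cos21.5° − 8·2.579 = 72.4; c'Δl = 2.84; W sinα = 36.7
Slice 5: Δl = 1.9/cos36.2° = 2.355 m; N'_5 = 32·cos36.2° − 5·2.355 = 14.1; c'Δl = 2.59; W sinα = 18.9
Σc'Δl = 11.3 kN/m; ΣN' = 229.0 kN/m; ΣW sinα = 59.7 kN/m
Resisting = 11.3 + 229.0·tan28.0° = 11.3 + 121.8 = 133.1 kN/m
FS = 133.1 / 59.7 = 2.230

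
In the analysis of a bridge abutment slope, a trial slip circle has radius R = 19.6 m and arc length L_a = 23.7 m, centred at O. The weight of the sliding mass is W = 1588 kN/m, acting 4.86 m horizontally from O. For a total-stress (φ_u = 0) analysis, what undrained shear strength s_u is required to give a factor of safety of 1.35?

s_u = 22.4 kPa

FS = s_u·L_a·R / (W·d), so s_u = FS·W·d / (L_a·R).
s_u = 1.35·1588·4.86 / (23.70·19.6) = 10418.9 / 464.52 = 22.43 kPa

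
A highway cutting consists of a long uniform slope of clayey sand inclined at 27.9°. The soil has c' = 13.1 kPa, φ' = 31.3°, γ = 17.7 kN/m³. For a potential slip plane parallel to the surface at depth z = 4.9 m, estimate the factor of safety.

FS = 1.51

For an infinite slope with a slip plane parallel to the surface (no pore pressure): FS = [c' + γz cos²β tanφ'] / [γz sinβ cosβ].
γz = 17.7·4.9 = 86.73 kN/m²
Numerator = 13.1 + 86.73·cos²27.9°·tan31.3° = 13.1 + 86.73·0.7810·0.6080 = 54.286 kPa
Denominator = 86.73·sin27.9°·cos27.9° = 86.73·0.4679·0.8838 = 35.866 kPa
FS = 54.286 / 35.866 = 1.514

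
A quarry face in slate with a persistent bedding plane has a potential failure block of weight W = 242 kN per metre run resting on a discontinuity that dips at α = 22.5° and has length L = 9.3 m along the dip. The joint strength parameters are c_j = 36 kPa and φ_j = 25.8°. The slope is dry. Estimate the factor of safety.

Resolving the block weight along and normal to the plane and applying the Mohr–Coulomb strength on the joint:
N' = W cosα = 242·cos22.5° = 223.6 kN/m
Driving force T = W sinα = 242·sin22.5° = 92.6 kN/m
Resisting force R = c_j·L + N'·tanφ_j = 36·9.3 + 223.6·tan25.8° = 334.8 + 108.1 = 442.9 kN/m
FS = R / T = 442.9 / 92.6 = 4.782

FS = 4.78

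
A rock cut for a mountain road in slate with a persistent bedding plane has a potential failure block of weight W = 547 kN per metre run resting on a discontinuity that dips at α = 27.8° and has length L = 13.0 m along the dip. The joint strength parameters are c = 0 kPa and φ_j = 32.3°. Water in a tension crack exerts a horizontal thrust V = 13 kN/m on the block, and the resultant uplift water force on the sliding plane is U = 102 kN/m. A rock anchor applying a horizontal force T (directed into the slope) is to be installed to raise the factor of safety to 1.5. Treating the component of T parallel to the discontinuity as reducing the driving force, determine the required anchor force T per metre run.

Resolving forces along and normal to the sliding plane, with the horizontal anchor force T adding T·sinα to the effective normal force and T·cosα acting up the plane against the driving force:
FS = [cL + (W cosα − U − V sinα + T sinα) tanφ_j] / [W sinα + V cosα − T cosα]
Without the anchor: N' = 375.8 kN/m, driving T_d = 266.6 kN/m, resisting R = 0·13.0 + 375.8·tan32.3° = 237.6 kN/m, FS = 0.89.
Setting FS = 1.5 and solving for T:
1.5·(266.6 − T cos27.8°) = 237.6 + T sin27.8°·tan32.3°
T·(sin27.8°·tan32.3° + 1.5·cos27.8°) = 1.5·266.6 − 237.6
T·(0.4664·0.6322 + 1.5·0.8846) = 399.9 − 237.6 = 162.3
T·1.6217 = 162.3
T = 100.1 kN/m

T = 100 kN/m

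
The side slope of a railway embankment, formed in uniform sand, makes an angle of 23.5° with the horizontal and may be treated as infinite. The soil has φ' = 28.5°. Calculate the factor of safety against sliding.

For a dry cohesionless infinite slope the factor of safety is FS = tanφ' / tanβ.
FS = tan28.5° / tan23.5° = 0.5430 / 0.4348 = 1.249

FS = 1.25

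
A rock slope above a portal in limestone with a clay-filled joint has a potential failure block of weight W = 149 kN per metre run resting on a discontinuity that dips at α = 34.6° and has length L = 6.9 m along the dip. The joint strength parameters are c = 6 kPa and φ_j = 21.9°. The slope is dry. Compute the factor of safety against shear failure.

FS = 1.07

Resolving the block weight along and normal to the plane and applying the Mohr–Coulomb strength on the joint:
N' = W cosα = 149·cos34.6° = 122.6 kN/m
Driving force T = W sinα = 149·sin34.6° = 84.6 kN/m
Resisting force R = c·L + N'·tanφ_j = 6·6.9 + 122.6·tan21.9° = 41.4 + 49.3 = 90.7 kN/m
FS = R / T = 90.7 / 84.6 = 1.072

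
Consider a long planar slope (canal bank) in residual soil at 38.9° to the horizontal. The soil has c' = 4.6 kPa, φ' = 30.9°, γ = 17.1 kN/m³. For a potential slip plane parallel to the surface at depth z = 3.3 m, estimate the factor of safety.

FS = 0.91

For an infinite slope with a slip plane parallel to the surface (no pore pressure): FS = [c' + γz cos²β tanφ'] / [γz sinβ cosβ].
γz = 17.1·3.3 = 56.43 kN/m²
Numerator = 4.6 + 56.43·cos²38.9°·tan30.9° = 4.6 + 56.43·0.6057·0.5985 = 25.055 kPa
Denominator = 56.43·sin38.9°·cos38.9° = 56.43·0.6280·0.7782 = 27.578 kPa
FS = 25.055 / 27.578 = 0.909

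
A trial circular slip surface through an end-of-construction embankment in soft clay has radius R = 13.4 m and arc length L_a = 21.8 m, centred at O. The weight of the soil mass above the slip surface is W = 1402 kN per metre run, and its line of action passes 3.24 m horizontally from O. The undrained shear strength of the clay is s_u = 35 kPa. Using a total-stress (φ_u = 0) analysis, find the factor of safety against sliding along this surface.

FS = 2.25

Taking moments about the centre O, the resisting moment is provided by the undrained shear strength acting along the arc:
M_R = s_u·L_a·R = 35·21.80·13.4 = 10224.2 kN·m/m
M_D = W·d = 1402·3.24 = 4542.5 kN·m/m
FS = M_R / M_D = 10224.2 / 4542.5 = 2.251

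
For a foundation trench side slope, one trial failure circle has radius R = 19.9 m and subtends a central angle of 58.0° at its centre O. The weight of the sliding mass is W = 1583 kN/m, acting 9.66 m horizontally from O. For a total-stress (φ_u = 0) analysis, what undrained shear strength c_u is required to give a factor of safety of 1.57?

FS = c_u·L_a·R / (W·d), so c_u = FS·W·d / (L_a·R).
Arc length L_a = R·θ = 19.9·(58.0°·π/180) = 19.9·1.0123 = 20.14 m
c_u = 1.57·1583·9.66 / (20.14·19.9) = 24008.1 / 400.88 = 59.89 kPa

c_u = 59.9 kPa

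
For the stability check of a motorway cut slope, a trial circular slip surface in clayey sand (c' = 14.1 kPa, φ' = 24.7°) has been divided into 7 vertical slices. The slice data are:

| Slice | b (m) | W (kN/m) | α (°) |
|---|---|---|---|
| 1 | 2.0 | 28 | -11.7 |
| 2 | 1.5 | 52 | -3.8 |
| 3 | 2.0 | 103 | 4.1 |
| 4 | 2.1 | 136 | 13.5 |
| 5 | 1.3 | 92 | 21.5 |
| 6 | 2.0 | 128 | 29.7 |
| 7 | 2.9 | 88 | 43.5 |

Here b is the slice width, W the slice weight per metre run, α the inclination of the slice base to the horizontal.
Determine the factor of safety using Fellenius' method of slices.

Ordinary method of slices: FS = Σ[c'·Δl_i + (W_i cosα_i)·tanφ'] / Σ W_i sinα_i, with Δl_i = b_i / cosα_i.
Slice 1: Δl = 2.0/cos(-11.7°) = 2.042 m; N'_1 = 28·cos(-11.7°) = 27.4; c'Δl = 28.80; W sinα = -5.7
Slice 2: Δl = 1.5/cos(-3.8°) = 1.503 m; N'_2 = 52·cos(-3.8°) = 51.9; c'Δl = 21.20; W sinα = -3.4
Slice 3: Δl = 2.0/cos4.1° = 2.005 m; N'_3 = 103·cos4.1° = 102.7; c'Δl = 28.27; W sinα = 7.4
Slice 4: Δl = 2.1/cos13.5° = 2.160 m; N'_4 = 136·cos13.5° = 132.2; c'Δl = 30.45; W sinα = 31.7
Slice 5: Δl = 1.3/cos21.5° = 1.397 m; N'_5 = 92·cos21.5° = 85.6; c'Δl = 19.70; W sinα = 33.7
Slice 6: Δl = 2.0/cos29.7° = 2.302 m; N'_6 = 128·cos29.7° = 111.2; c'Δl = 32.46; W sinα = 63.4
Slice 7: Δl = 2.9/cos43.5° = 3.998 m; N'_7 = 88·cos43.5° = 63.8; c'Δl = 56.37; W sinα = 60.6
Σc'Δl = 217.3 kN/m; ΣN' = 574.9 kN/m; ΣW sinα = 187.7 kN/m
Resisting = 217.3 + 574.9·tan24.7° = 217.3 + 264.4 = 481.7 kN/m
FS = 481.7 / 187.7 = 2.566

FS = 2.57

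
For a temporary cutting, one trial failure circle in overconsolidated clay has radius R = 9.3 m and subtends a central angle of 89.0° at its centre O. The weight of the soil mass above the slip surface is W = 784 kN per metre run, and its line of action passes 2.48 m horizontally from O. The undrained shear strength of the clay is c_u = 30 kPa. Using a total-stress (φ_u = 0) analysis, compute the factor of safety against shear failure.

FS = 2.07

Taking moments about the centre O, the resisting moment is provided by the undrained shear strength acting along the arc:
Arc length L_a = R·θ = 9.3·(89.0°·π/180) = 9.3·1.5533 = 14.45 m
M_R = c_u·L_a·R = 30·14.45·9.3 = 4030.5 kN·m/m
M_D = W·d = 784·2.48 = 1944.3 kN·m/m
FS = M_R / M_D = 4030.5 / 1944.3 = 2.073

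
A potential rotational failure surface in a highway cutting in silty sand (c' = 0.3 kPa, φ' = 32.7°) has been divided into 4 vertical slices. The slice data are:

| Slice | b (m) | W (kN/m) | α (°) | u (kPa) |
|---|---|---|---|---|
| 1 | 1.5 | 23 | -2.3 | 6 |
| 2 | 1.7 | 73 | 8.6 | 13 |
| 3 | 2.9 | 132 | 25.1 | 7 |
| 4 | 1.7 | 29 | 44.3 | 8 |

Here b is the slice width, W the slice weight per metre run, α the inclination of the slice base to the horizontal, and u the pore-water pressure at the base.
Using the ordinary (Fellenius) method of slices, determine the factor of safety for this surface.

FS = 1.24

Ordinary method of slices: FS = Σ[c'·Δl_i + (W_i cosα_i − u_i·Δl_i)·tanφ'] / Σ W_i sinα_i, with Δl_i = b_i / cosα_i.
Slice 1: Δl = 1.5/cos(-2.3°) = 1.501 m; N'_1 = 23·cos(-2.3°) − 6·1.501 = 14.0; c'Δl = 0.45; W sinα = -0.9
Slice 2: Δl = 1.7/cos8.6° = 1.719 m; N'_2 = 73·cos8.6° − 13·1.719 = 49.8; c'Δl = 0.52; W sinα = 10.9
Slice 3: Δl = 2.9/cos25.1° = 3.202 m; N'_3 = 132·cos25.1° − 7·3.202 = 97.1; c'Δl = 0.96; W sinα = 56.0
Slice 4: Δl = 1.7/cos44.3° = 2.375 m; N'_4 = 29·cos44.3° − 8·2.375 = 1.8; c'Δl = 0.71; W sinα = 20.3
Σc'Δl = 2.6 kN/m; ΣN' = 162.7 kN/m; ΣW sinα = 86.2 kN/m
Resisting = 2.6 + 162.7·tan32.7° = 2.6 + 104.4 = 107.1 kN/m
FS = 107.1 / 86.2 = 1.242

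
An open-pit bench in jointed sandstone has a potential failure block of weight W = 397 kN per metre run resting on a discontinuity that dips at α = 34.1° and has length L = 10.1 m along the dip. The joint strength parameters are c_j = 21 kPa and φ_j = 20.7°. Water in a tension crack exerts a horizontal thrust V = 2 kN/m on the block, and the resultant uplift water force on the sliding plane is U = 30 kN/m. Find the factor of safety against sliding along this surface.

FS = 1.45

Resolving the block weight along and normal to the plane and applying the Mohr–Coulomb strength on the joint:
N' = W cosα − U − V sinα = 397·cos34.1° − 30 − 2·sin34.1° = 297.6 kN/m
Driving force T = W sinα + V cosα = 397·sin34.1° + 2·cos34.1° = 224.2 kN/m
Resisting force R = c_j·L + N'·tanφ_j = 21·10.1 + 297.6·tan20.7° = 212.1 + 112.5 = 324.6 kN/m
FS = R / T = 324.6 / 224.2 = 1.447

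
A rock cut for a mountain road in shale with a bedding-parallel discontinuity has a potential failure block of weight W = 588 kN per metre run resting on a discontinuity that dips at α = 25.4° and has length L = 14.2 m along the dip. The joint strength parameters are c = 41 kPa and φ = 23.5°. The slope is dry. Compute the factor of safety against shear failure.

Resolving the block weight along and normal to the plane and applying the Mohr–Coulomb strength on the joint:
N' = W cosα = 588·cos25.4° = 531.2 kN/m
Driving force T = W sinα = 588·sin25.4° = 252.2 kN/m
Resisting force R = c·L + N'·tanφ = 41·14.2 + 531.2·tan23.5° = 582.2 + 231.0 = 813.2 kN/m
FS = R / T = 813.2 / 252.2 = 3.224

FS = 3.22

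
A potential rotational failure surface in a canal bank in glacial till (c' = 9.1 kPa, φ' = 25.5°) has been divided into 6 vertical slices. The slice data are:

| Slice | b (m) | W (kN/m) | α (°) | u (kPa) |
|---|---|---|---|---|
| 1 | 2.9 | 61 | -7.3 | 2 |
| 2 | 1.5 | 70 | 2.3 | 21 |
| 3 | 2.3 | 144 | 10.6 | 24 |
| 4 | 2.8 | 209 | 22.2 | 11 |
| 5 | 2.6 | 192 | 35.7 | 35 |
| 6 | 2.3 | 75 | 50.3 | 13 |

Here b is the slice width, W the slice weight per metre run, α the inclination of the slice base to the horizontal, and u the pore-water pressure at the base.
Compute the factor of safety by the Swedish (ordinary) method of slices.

Ordinary method of slices: FS = Σ[c'·Δl_i + (W_i cosα_i − u_i·Δl_i)·tanφ'] / Σ W_i sinα_i, with Δl_i = b_i / cosα_i.
Slice 1: Δl = 2.9/cos(-7.3°) = 2.924 m; N'_1 = 61·cos(-7.3°) − 2·2.924 = 54.7; c'Δl = 26.61; W sinα = -7.8
Slice 2: Δl = 1.5/cos2.3° = 1.501 m; N'_2 = 70·cos2.3° − 21·1.501 = 38.4; c'Δl = 13.66; W sinα = 2.8
Slice 3: Δl = 2.3/cos10.6° = 2.340 m; N'_3 = 144·cos10.6° − 24·2.340 = 85.4; c'Δl = 21.29; W sinα = 26.5
Slice 4: Δl = 2.8/cos22.2° = 3.024 m; N'_4 = 209·cos22.2° − 11·3.024 = 160.2; c'Δl = 27.52; W sinα = 79.0
Slice 5: Δl = 2.6/cos35.7° = 3.202 m; N'_5 = 192·cos35.7° − 35·3.202 = 43.9; c'Δl = 29.13; W sinα = 112.0
Slice 6: Δl = 2.3/cos50.3° = 3.601 m; N'_6 = 75·cos50.3° − 13·3.601 = 1.1; c'Δl = 32.77; W sinα = 57.7
Σc'Δl = 151.0 kN/m; ΣN' = 383.7 kN/m; ΣW sinα = 270.3 kN/m
Resisting = 151.0 + 383.7·tan25.5° = 151.0 + 183.0 = 334.0 kN/m
FS = 334.0 / 270.3 = 1.236

FS = 1.24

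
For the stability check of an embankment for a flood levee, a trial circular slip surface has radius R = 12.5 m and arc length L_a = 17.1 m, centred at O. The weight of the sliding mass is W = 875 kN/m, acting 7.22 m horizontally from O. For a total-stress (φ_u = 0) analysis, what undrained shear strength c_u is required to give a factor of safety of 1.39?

FS = c_u·L_a·R / (W·d), so c_u = FS·W·d / (L_a·R).
c_u = 1.39·875·7.22 / (17.10·12.5) = 8781.3 / 213.75 = 41.08 kPa

c_u = 41.1 kPa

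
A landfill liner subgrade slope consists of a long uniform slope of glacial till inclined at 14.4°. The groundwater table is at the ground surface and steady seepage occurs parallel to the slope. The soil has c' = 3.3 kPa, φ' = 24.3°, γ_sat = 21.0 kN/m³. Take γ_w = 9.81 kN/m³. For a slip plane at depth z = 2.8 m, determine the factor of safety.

With seepage parallel to the slope and the water table at the surface, the effective normal stress on the slip plane uses the buoyant unit weight γ' = γ_sat − γ_w while the driving shear stress uses γ_sat:
FS = [c' + γ' z cos²β tanφ'] / [γ_sat z sinβ cosβ]
γ' = 21.0 − 9.81 = 11.19 kN/m³
Numerator = 3.3 + 11.19·2.8·cos²14.4°·tan24.3° = 3.3 + 11.19·2.8·0.9382·0.4515 = 16.572 kPa
Denominator = 21.0·2.8·sin14.4°·cos14.4° = 21.0·2.8·0.2487·0.9686 = 14.164 kPa
FS = 16.572 / 14.164 = 1.170

FS = 1.17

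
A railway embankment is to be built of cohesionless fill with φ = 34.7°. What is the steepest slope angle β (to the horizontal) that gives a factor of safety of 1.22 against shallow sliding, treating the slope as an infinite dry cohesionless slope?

β = 29.6°

For an infinite dry cohesionless slope FS = tanφ/tanβ, so tanβ = tanφ / FS.
tanβ = tan34.7° / 1.22 = 0.6924 / 1.22 = 0.5676
β = arctan(0.5676) = 29.58°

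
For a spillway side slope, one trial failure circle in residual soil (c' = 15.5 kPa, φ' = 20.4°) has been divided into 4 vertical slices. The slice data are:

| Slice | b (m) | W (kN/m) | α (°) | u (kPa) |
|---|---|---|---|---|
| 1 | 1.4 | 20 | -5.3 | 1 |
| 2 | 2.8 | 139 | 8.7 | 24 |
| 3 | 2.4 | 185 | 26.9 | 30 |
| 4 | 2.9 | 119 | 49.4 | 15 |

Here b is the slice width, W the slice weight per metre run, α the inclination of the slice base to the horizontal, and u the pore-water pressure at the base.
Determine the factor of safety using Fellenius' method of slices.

FS = 1.27

Ordinary method of slices: FS = Σ[c'·Δl_i + (W_i cosα_i − u_i·Δl_i)·tanφ'] / Σ W_i sinα_i, with Δl_i = b_i / cosα_i.
Slice 1: Δl = 1.4/cos(-5.3°) = 1.406 m; N'_1 = 20·cos(-5.3°) − 1·1.406 = 18.5; c'Δl = 21.79; W sinα = -1.8
Slice 2: Δl = 2.8/cos8.7° = 2.833 m; N'_2 = 139·cos8.7° − 24·2.833 = 69.4; c'Δl = 43.91; W sinα = 21.0
Slice 3: Δl = 2.4/cos26.9° = 2.691 m; N'_3 = 185·cos26.9° − 30·2.691 = 84.2; c'Δl = 41.71; W sinα = 83.7
Slice 4: Δl = 2.9/cos49.4° = 4.456 m; N'_4 = 119·cos49.4° − 15·4.456 = 10.6; c'Δl = 69.07; W sinα = 90.4
Σc'Δl = 176.5 kN/m; ΣN' = 182.8 kN/m; ΣW sinα = 193.2 kN/m
Resisting = 176.5 + 182.8·tan20.4° = 176.5 + 68.0 = 244.5 kN/m
FS = 244.5 / 193.2 = 1.265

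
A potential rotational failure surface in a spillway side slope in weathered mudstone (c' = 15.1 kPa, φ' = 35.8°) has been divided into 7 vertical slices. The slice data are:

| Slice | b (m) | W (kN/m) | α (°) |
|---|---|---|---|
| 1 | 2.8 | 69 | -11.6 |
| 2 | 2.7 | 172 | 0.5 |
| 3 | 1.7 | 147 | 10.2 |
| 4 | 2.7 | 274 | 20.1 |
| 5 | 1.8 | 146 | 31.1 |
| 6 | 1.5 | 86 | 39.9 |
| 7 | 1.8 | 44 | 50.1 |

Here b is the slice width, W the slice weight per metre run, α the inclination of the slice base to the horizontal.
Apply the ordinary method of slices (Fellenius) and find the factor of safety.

Ordinary method of slices: FS = Σ[c'·Δl_i + (W_i cosα_i)·tanφ'] / Σ W_i sinα_i, with Δl_i = b_i / cosα_i.
Slice 1: Δl = 2.8/cos(-11.6°) = 2.858 m; N'_1 = 69·cos(-11.6°) = 67.6; c'Δl = 43.16; W sinα = -13.9
Slice 2: Δl = 2.7/cos0.5° = 2.700 m; N'_2 = 172·cos0.5° = 172.0; c'Δl = 40.77; W sinα = 1.5
Slice 3: Δl = 1.7/cos10.2° = 1.727 m; N'_3 = 147·cos10.2° = 144.7; c'Δl = 26.08; W sinα = 26.0
Slice 4: Δl = 2.7/cos20.1° = 2.875 m; N'_4 = 274·cos20.1° = 257.3; c'Δl = 43.41; W sinα = 94.2
Slice 5: Δl = 1.8/cos31.1° = 2.102 m; N'_5 = 146·cos31.1° = 125.0; c'Δl = 31.74; W sinα = 75.4
Slice 6: Δl = 1.5/cos39.9° = 1.955 m; N'_6 = 86·cos39.9° = 66.0; c'Δl = 29.52; W sinα = 55.2
Slice 7: Δl = 1.8/cos50.1° = 2.806 m; N'_7 = 44·cos50.1° = 28.2; c'Δl = 42.37; W sinα = 33.8
Σc'Δl = 257.1 kN/m; ΣN' = 860.8 kN/m; ΣW sinα = 272.2 kN/m
Resisting = 257.1 + 860.8·tan35.8° = 257.1 + 620.8 = 877.9 kN/m
FS = 877.9 / 272.2 = 3.226

FS = 3.23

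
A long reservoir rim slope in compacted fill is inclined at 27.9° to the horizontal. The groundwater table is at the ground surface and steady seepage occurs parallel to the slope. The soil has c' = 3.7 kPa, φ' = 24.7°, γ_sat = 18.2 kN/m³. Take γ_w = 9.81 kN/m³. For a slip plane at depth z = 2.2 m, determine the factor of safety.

With seepage parallel to the slope and the water table at the surface, the effective normal stress on the slip plane uses the buoyant unit weight γ' = γ_sat − γ_w while the driving shear stress uses γ_sat:
FS = [c' + γ' z cos²β tanφ'] / [γ_sat z sinβ cosβ]
γ' = 18.2 − 9.81 = 8.39 kN/m³
Numerator = 3.7 + 8.39·2.2·cos²27.9°·tan24.7° = 3.7 + 8.39·2.2·0.7810·0.4599 = 10.331 kPa
Denominator = 18.2·2.2·sin27.9°·cos27.9° = 18.2·2.2·0.4679·0.8838 = 16.558 kPa
FS = 10.331 / 16.558 = 0.624

FS = 0.62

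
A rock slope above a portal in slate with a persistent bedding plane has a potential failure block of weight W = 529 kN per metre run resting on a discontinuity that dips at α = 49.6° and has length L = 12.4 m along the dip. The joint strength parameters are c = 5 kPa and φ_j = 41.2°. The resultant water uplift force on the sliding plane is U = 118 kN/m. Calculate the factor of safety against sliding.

Resolving the block weight along and normal to the plane and applying the Mohr–Coulomb strength on the joint:
N' = W cosα − U = 529·cos49.6° − 118 = 224.9 kN/m
Driving force T = W sinα = 529·sin49.6° = 402.9 kN/m
Resisting force R = c·L + N'·tanφ_j = 5·12.4 + 224.9·tan41.2° = 62.0 + 196.8 = 258.8 kN/m
FS = R / T = 258.8 / 402.9 = 0.643

FS = 0.64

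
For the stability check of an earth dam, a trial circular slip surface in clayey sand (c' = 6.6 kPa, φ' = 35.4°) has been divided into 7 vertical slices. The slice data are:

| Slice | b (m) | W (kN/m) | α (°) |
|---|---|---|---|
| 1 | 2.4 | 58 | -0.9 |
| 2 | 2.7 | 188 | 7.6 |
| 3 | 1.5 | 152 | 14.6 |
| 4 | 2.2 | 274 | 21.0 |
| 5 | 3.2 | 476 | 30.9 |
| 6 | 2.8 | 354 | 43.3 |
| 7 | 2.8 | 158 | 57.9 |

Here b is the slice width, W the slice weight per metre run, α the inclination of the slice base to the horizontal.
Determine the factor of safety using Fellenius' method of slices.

FS = 1.46

Ordinary method of slices: FS = Σ[c'·Δl_i + (W_i cosα_i)·tanφ'] / Σ W_i sinα_i, with Δl_i = b_i / cosα_i.
Slice 1: Δl = 2.4/cos(-0.9°) = 2.400 m; N'_1 = 58·cos(-0.9°) = 58.0; c'Δl = 15.84; W sinα = -0.9
Slice 2: Δl = 2.7/cos7.6° = 2.724 m; N'_2 = 188·cos7.6° = 186.3; c'Δl = 17.98; W sinα = 24.9
Slice 3: Δl = 1.5/cos14.6° = 1.550 m; N'_3 = 152·cos14.6° = 147.1; c'Δl = 10.23; W sinα = 38.3
Slice 4: Δl = 2.2/cos21.0° = 2.357 m; N'_4 = 274·cos21.0° = 255.8; c'Δl = 15.55; W sinα = 98.2
Slice 5: Δl = 3.2/cos30.9° = 3.729 m; N'_5 = 476·cos30.9° = 408.4; c'Δl = 24.61; W sinα = 244.4
Slice 6: Δl = 2.8/cos43.3° = 3.847 m; N'_6 = 354·cos43.3° = 257.6; c'Δl = 25.39; W sinα = 242.8
Slice 7: Δl = 2.8/cos57.9° = 5.269 m; N'_7 = 158·cos57.9° = 84.0; c'Δl = 34.78; W sinα = 133.8
Σc'Δl = 144.4 kN/m; ΣN' = 1397.3 kN/m; ΣW sinα = 781.5 kN/m
Resisting = 144.4 + 1397.3·tan35.4° = 144.4 + 993.0 = 1137.4 kN/m
FS = 1137.4 / 781.5 = 1.455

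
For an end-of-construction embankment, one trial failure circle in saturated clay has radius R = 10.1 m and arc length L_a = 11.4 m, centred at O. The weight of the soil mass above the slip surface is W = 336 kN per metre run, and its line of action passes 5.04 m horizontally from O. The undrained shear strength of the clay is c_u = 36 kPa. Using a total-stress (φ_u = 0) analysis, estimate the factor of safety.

FS = 2.45

Taking moments about the centre O, the resisting moment is provided by the undrained shear strength acting along the arc:
M_R = c_u·L_a·R = 36·11.40·10.1 = 4145.0 kN·m/m
M_D = W·d = 336·5.04 = 1693.4 kN·m/m
FS = M_R / M_D = 4145.0 / 1693.4 = 2.448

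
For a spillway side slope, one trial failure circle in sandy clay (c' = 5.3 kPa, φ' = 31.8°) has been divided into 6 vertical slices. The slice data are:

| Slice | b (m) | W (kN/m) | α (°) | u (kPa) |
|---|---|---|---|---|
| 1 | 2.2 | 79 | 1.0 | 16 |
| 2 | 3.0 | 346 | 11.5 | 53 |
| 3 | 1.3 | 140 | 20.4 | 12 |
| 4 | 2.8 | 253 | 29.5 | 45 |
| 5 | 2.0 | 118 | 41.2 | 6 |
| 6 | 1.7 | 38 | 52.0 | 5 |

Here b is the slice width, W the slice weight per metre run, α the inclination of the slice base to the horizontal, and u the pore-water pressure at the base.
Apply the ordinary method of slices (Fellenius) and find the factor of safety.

Ordinary method of slices: FS = Σ[c'·Δl_i + (W_i cosα_i − u_i·Δl_i)·tanφ'] / Σ W_i sinα_i, with Δl_i = b_i / cosα_i.
Slice 1: Δl = 2.2/cos1.0° = 2.200 m; N'_1 = 79·cos1.0° − 16·2.200 = 43.8; c'Δl = 11.66; W sinα = 1.4
Slice 2: Δl = 3.0/cos11.5° = 3.061 m; N'_2 = 346·cos11.5° − 53·3.061 = 176.8; c'Δl = 16.23; W sinα = 69.0
Slice 3: Δl = 1.3/cos20.4° = 1.387 m; N'_3 = 140·cos20.4° − 12·1.387 = 114.6; c'Δl = 7.35; W sinα = 48.8
Slice 4: Δl = 2.8/cos29.5° = 3.217 m; N'_4 = 253·cos29.5° − 45·3.217 = 75.4; c'Δl = 17.05; W sinα = 124.6
Slice 5: Δl = 2.0/cos41.2° = 2.658 m; N'_5 = 118·cos41.2° − 6·2.658 = 72.8; c'Δl = 14.09; W sinα = 77.7
Slice 6: Δl = 1.7/cos52.0° = 2.761 m; N'_6 = 38·cos52.0° − 5·2.761 = 9.6; c'Δl = 14.63; W sinα = 29.9
Σc'Δl = 81.0 kN/m; ΣN' = 493.0 kN/m; ΣW sinα = 351.4 kN/m
Resisting = 81.0 + 493.0·tan31.8° = 81.0 + 305.7 = 386.7 kN/m
FS = 386.7 / 351.4 = 1.100

FS = 1.10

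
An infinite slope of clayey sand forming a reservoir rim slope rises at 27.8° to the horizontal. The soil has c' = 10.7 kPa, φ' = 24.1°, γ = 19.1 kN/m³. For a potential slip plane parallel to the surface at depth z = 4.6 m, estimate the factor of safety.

For an infinite slope with a slip plane parallel to the surface (no pore pressure): FS = [c' + γz cos²β tanφ'] / [γz sinβ cosβ].
γz = 19.1·4.6 = 87.86 kN/m²
Numerator = 10.7 + 87.86·cos²27.8°·tan24.1° = 10.7 + 87.86·0.7825·0.4473 = 41.453 kPa
Denominator = 87.86·sin27.8°·cos27.8° = 87.86·0.4664·0.8846 = 36.247 kPa
FS = 41.453 / 36.247 = 1.144

FS = 1.14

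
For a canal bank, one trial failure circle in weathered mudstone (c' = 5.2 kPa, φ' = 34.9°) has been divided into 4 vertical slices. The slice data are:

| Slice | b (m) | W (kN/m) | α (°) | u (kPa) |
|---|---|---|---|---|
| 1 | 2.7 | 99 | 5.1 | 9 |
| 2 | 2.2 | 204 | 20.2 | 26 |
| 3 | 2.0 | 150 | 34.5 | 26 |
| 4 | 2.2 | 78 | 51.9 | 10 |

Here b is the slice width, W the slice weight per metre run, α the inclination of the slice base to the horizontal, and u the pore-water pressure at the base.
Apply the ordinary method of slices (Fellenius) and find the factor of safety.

FS = 1.11

Ordinary method of slices: FS = Σ[c'·Δl_i + (W_i cosα_i − u_i·Δl_i)·tanφ'] / Σ W_i sinα_i, with Δl_i = b_i / cosα_i.
Slice 1: Δl = 2.7/cos5.1° = 2.711 m; N'_1 = 99·cos5.1° − 9·2.711 = 74.2; c'Δl = 14.10; W sinα = 8.8
Slice 2: Δl = 2.2/cos20.2° = 2.344 m; N'_2 = 204·cos20.2° − 26·2.344 = 130.5; c'Δl = 12.19; W sinα = 70.4
Slice 3: Δl = 2.0/cos34.5° = 2.427 m; N'_3 = 150·cos34.5° − 26·2.427 = 60.5; c'Δl = 12.62; W sinα = 85.0
Slice 4: Δl = 2.2/cos51.9° = 3.565 m; N'_4 = 78·cos51.9° − 10·3.565 = 12.5; c'Δl = 18.54; W sinα = 61.4
Σc'Δl = 57.4 kN/m; ΣN' = 277.7 kN/m; ΣW sinα = 225.6 kN/m
Resisting = 57.4 + 277.7·tan34.9° = 57.4 + 193.7 = 251.2 kN/m
FS = 251.2 / 225.6 = 1.113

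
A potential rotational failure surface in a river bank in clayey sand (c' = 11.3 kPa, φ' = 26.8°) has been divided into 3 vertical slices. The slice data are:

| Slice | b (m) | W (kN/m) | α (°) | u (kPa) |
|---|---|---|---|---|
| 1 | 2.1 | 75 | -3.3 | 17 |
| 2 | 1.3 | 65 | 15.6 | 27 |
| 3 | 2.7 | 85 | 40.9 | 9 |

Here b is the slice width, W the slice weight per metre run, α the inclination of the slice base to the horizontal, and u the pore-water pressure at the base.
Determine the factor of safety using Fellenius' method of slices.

FS = 1.87

Ordinary method of slices: FS = Σ[c'·Δl_i + (W_i cosα_i − u_i·Δl_i)·tanφ'] / Σ W_i sinα_i, with Δl_i = b_i / cosα_i.
Slice 1: Δl = 2.1/cos(-3.3°) = 2.103 m; N'_1 = 75·cos(-3.3°) − 17·2.103 = 39.1; c'Δl = 23.77; W sinα = -4.3
Slice 2: Δl = 1.3/cos15.6° = 1.350 m; N'_2 = 65·cos15.6° − 27·1.350 = 26.2; c'Δl = 15.25; W sinα = 17.5
Slice 3: Δl = 2.7/cos40.9° = 3.572 m; N'_3 = 85·cos40.9° − 9·3.572 = 32.1; c'Δl = 40.36; W sinα = 55.7
Σc'Δl = 79.4 kN/m; ΣN' = 97.4 kN/m; ΣW sinα = 68.8 kN/m
Resisting = 79.4 + 97.4·tan26.8° = 79.4 + 49.2 = 128.6 kN/m
FS = 128.6 / 68.8 = 1.868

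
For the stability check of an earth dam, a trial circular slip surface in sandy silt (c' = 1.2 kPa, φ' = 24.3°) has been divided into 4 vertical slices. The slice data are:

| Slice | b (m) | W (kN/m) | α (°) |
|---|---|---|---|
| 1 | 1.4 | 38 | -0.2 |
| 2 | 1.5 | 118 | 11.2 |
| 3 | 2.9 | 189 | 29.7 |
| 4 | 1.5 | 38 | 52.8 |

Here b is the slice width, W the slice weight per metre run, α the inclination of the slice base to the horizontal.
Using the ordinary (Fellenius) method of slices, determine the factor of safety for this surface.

FS = 1.12

Ordinary method of slices: FS = Σ[c'·Δl_i + (W_i cosα_i)·tanφ'] / Σ W_i sinα_i, with Δl_i = b_i / cosα_i.
Slice 1: Δl = 1.4/cos(-0.2°) = 1.400 m; N'_1 = 38·cos(-0.2°) = 38.0; c'Δl = 1.68; W sinα = -0.1
Slice 2: Δl = 1.5/cos11.2° = 1.529 m; N'_2 = 118·cos11.2° = 115.8; c'Δl = 1.83; W sinα = 22.9
Slice 3: Δl = 2.9/cos29.7° = 3.339 m; N'_3 = 189·cos29.7° = 164.2; c'Δl = 4.01; W sinα = 93.6
Slice 4: Δl = 1.5/cos52.8° = 2.481 m; N'_4 = 38·cos52.8° = 23.0; c'Δl = 2.98; W sinα = 30.3
Σc'Δl = 10.5 kN/m; ΣN' = 340.9 kN/m; ΣW sinα = 146.7 kN/m
Resisting = 10.5 + 340.9·tan24.3° = 10.5 + 153.9 = 164.4 kN/m
FS = 164.4 / 146.7 = 1.121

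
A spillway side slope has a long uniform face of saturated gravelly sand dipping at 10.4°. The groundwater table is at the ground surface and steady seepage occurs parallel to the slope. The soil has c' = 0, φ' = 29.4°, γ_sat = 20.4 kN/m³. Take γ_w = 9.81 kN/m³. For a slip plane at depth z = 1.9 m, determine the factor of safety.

FS = 1.59

With seepage parallel to the slope and the water table at the surface, the effective normal stress on the slip plane uses the buoyant unit weight γ' = γ_sat − γ_w while the driving shear stress uses γ_sat:
FS = [c' + γ' z cos²β tanφ'] / [γ_sat z sinβ cosβ]
(For c' = 0 this reduces to FS = (γ'/γ_sat)·tanφ'/tanβ.)
γ' = 20.4 − 9.81 = 10.59 kN/m³
Numerator = 0.0 + 10.59·1.9·cos²10.4°·tan29.4° = 0.0 + 10.59·1.9·0.9674·0.5635 = 10.968 kPa
Denominator = 20.4·1.9·sin10.4°·cos10.4° = 20.4·1.9·0.1805·0.9836 = 6.882 kPa
FS = 10.968 / 6.882 = 1.594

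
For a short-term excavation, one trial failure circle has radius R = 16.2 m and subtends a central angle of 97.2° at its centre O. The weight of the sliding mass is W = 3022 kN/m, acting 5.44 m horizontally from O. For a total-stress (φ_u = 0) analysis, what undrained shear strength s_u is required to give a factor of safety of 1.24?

FS = s_u·L_a·R / (W·d), so s_u = FS·W·d / (L_a·R).
Arc length L_a = R·θ = 16.2·(97.2°·π/180) = 16.2·1.6965 = 27.48 m
s_u = 1.24·3022·5.44 / (27.48·16.2) = 20385.2 / 445.22 = 45.79 kPa

s_u = 45.8 kPa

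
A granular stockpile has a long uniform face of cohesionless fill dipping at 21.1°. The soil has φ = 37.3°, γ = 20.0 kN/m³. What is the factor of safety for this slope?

For a dry cohesionless infinite slope the factor of safety is FS = tanφ / tanβ.
FS = tan37.3° / tan21.1° = 0.7618 / 0.3859 = 1.974

FS = 1.97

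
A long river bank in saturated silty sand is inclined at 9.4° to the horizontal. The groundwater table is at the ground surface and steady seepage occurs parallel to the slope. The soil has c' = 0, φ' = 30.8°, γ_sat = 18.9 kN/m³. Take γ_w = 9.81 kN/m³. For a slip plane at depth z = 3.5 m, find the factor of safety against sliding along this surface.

FS = 1.73

With seepage parallel to the slope and the water table at the surface, the effective normal stress on the slip plane uses the buoyant unit weight γ' = γ_sat − γ_w while the driving shear stress uses γ_sat:
FS = [c' + γ' z cos²β tanφ'] / [γ_sat z sinβ cosβ]
(For c' = 0 this reduces to FS = (γ'/γ_sat)·tanφ'/tanβ.)
γ' = 18.9 − 9.81 = 9.09 kN/m³
Numerator = 0.0 + 9.09·3.5·cos²9.4°·tan30.8° = 0.0 + 9.09·3.5·0.9733·0.5961 = 18.460 kPa
Denominator = 18.9·3.5·sin9.4°·cos9.4° = 18.9·3.5·0.1633·0.9866 = 10.659 kPa
FS = 18.460 / 10.659 = 1.732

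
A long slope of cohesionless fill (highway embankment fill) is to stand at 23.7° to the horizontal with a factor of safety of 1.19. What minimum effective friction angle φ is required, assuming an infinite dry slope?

FS = tanφ/tanβ ⇒ tanφ = FS · tanβ = 1.19 · tan23.7° = 0.5224
φ = arctan(0.5224) = 27.58°

φ = 27.6°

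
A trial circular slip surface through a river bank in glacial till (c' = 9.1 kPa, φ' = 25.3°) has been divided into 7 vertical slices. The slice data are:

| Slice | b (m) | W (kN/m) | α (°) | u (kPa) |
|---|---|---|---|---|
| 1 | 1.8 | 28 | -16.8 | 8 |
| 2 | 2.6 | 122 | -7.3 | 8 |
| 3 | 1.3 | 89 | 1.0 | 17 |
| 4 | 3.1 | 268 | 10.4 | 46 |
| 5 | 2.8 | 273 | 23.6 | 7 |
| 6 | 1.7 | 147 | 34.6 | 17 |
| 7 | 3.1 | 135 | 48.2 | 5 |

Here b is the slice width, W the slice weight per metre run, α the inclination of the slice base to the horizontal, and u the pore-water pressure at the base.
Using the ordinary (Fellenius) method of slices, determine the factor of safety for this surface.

Ordinary method of slices: FS = Σ[c'·Δl_i + (W_i cosα_i − u_i·Δl_i)·tanφ'] / Σ W_i sinα_i, with Δl_i = b_i / cosα_i.
Slice 1: Δl = 1.8/cos(-16.8°) = 1.880 m; N'_1 = 28·cos(-16.8°) − 8·1.880 = 11.8; c'Δl = 17.11; W sinα = -8.1
Slice 2: Δl = 2.6/cos(-7.3°) = 2.621 m; N'_2 = 122·cos(-7.3°) − 8·2.621 = 100.0; c'Δl = 23.85; W sinα = -15.5
Slice 3: Δl = 1.3/cos1.0° = 1.300 m; N'_3 = 89·cos1.0° − 17·1.300 = 66.9; c'Δl = 11.83; W sinα = 1.6
Slice 4: Δl = 3.1/cos10.4° = 3.152 m; N'_4 = 268·cos10.4° − 46·3.152 = 118.6; c'Δl = 28.68; W sinα = 48.4
Slice 5: Δl = 2.8/cos23.6° = 3.056 m; N'_5 = 273·cos23.6° − 7·3.056 = 228.8; c'Δl = 27.81; W sinα = 109.3
Slice 6: Δl = 1.7/cos34.6° = 2.065 m; N'_6 = 147·cos34.6° − 17·2.065 = 85.9; c'Δl = 18.79; W sinα = 83.5
Slice 7: Δl = 3.1/cos48.2° = 4.651 m; N'_7 = 135·cos48.2° − 5·4.651 = 66.7; c'Δl = 42.32; W sinα = 100.6
Σc'Δl = 170.4 kN/m; ΣN' = 678.7 kN/m; ΣW sinα = 319.7 kN/m
Resisting = 170.4 + 678.7·tan25.3° = 170.4 + 320.8 = 491.2 kN/m
FS = 491.2 / 319.7 = 1.536

FS = 1.54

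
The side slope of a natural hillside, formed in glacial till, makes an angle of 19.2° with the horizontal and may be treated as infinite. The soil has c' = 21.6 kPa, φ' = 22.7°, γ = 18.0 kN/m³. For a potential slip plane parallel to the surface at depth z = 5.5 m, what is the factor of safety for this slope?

For an infinite slope with a slip plane parallel to the surface (no pore pressure): FS = [c' + γz cos²β tanφ'] / [γz sinβ cosβ].
γz = 18.0·5.5 = 99.00 kN/m²
Numerator = 21.6 + 99.00·cos²19.2°·tan22.7° = 21.6 + 99.00·0.8918·0.4183 = 58.534 kPa
Denominator = 99.00·sin19.2°·cos19.2° = 99.00·0.3289·0.9444 = 30.747 kPa
FS = 58.534 / 30.747 = 1.904

FS = 1.90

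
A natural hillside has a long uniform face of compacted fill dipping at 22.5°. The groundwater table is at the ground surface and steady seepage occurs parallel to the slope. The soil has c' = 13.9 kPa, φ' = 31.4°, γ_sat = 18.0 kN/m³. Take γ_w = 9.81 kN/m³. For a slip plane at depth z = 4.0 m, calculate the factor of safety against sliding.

With seepage parallel to the slope and the water table at the surface, the effective normal stress on the slip plane uses the buoyant unit weight γ' = γ_sat − γ_w while the driving shear stress uses γ_sat:
FS = [c' + γ' z cos²β tanφ'] / [γ_sat z sinβ cosβ]
γ' = 18.0 − 9.81 = 8.19 kN/m³
Numerator = 13.9 + 8.19·4.0·cos²22.5°·tan31.4° = 13.9 + 8.19·4.0·0.8536·0.6104 = 30.968 kPa
Denominator = 18.0·4.0·sin22.5°·cos22.5° = 18.0·4.0·0.3827·0.9239 = 25.456 kPa
FS = 30.968 / 25.456 = 1.217

FS = 1.22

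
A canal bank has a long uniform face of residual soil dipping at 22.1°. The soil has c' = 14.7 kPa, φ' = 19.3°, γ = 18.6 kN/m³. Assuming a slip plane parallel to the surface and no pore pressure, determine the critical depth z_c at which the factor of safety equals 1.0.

Setting FS = 1.00 in FS = [c' + γz cos²β tanφ'] / [γz sinβ cosβ] and solving for z:
z = c' / [γ cosβ (FS·sinβ − cosβ·tanφ')]
  = 14.7 / [18.6·cos22.1°·(1.00·sin22.1° − cos22.1°·tan19.3°)]
  = 14.7 / [18.6·0.9265·(1.00·0.3762 − 0.9265·0.3502)]
  = 14.7 / 0.8920 = 16.480 m

z_c = 16.48 m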